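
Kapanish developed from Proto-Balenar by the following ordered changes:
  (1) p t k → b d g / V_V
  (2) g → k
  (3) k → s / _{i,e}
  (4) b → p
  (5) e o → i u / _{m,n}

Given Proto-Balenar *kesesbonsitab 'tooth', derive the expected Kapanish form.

Kapanish: *kesesbonsitab
  kesesbonsitab → kesesbonsidab   [intervocalic voicing]
  kesesbonsidab (rule 2 does not apply)
  kesesbonsidab → sesesbonsidab   [palatalisation]
  sesesbonsidab → sesesponsidap   [unconditioned shift]
  sesesponsidap → sesespunsidap   [pre-nasal raising]
  giving Kapanish sesespunsidap.

sesespunsidap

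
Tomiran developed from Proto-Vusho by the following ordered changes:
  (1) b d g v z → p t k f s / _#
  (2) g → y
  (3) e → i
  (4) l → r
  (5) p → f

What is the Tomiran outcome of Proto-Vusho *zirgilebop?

ziryiribof

Tomiran: *zirgilebop > ziryilebop > ziryilibop > ziryiribop > ziryiribof  (by unconditioned shift, vowel merger, unconditioned shift, unconditioned shift)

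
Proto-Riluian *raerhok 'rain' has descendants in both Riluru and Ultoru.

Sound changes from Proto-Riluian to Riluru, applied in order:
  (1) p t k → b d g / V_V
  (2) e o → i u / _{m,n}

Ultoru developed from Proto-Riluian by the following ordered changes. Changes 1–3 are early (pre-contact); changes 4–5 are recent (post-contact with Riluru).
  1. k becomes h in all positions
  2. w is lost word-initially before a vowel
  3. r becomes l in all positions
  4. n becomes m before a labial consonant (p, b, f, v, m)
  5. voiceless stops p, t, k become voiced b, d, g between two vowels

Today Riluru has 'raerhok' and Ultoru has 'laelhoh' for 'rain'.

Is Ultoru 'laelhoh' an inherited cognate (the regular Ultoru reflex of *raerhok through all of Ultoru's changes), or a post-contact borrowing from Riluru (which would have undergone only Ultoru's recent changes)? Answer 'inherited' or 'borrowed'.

If inherited, *raerhok would pass through all of Ultoru's changes:
Ultoru: start from *raerhok.
  rule 1 (unconditioned shift): raerhok → raerhoh
  rule 2: no change — raerhoh
  rule 3 (unconditioned shift): raerhoh → laelhoh
  rule 4: no change — laelhoh
  rule 5: no change — laelhoh
  ⇒ Ultoru laelhoh
If borrowed from Riluru 'raerhok' after the early changes, it would undergo only the recent ones:
  rule 4 (nasal place assimilation): no change (raerhok)
  rule 5 (intervocalic voicing): no change (raerhok)
  ⇒ as a loan: raerhok
Ultoru 'laelhoh' matches the inherited outcome exactly, so it is an inherited cognate, not a loan.

inherited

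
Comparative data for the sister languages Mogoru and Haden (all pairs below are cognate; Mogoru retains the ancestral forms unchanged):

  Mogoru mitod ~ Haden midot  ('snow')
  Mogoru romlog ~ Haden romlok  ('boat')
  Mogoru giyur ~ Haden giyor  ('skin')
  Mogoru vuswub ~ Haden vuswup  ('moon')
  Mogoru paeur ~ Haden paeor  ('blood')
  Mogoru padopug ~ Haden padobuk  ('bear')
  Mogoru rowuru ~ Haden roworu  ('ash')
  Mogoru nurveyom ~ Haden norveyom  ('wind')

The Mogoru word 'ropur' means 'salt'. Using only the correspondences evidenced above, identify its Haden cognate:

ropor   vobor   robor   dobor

padopug ~ padobuk — Mogoru p corresponds to Haden b between vowels (before a back vowel).
giyur ~ giyor, rowuru ~ roworu — Mogoru u corresponds to Haden o after a consonant, before r.
Applying these to Mogoru 'ropur':
  ropur → robur   (p→b between vowels (before a back vowel))
  robur → robor   (u→o after a consonant, before r)
So the Haden cognate is 'robor'.

robor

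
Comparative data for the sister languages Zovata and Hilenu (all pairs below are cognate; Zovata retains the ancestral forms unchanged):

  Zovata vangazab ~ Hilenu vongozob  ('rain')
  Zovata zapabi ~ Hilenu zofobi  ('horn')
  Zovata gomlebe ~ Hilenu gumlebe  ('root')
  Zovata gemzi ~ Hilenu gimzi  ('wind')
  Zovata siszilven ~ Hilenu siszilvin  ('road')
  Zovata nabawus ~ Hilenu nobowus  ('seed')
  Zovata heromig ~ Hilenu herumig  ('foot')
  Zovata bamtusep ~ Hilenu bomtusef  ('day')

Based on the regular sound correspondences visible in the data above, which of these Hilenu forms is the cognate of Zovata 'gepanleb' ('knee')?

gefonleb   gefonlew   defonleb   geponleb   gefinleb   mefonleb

zapabi ~ zofobi — Zovata p corresponds to Hilenu f between vowels (before a back vowel).
vangazab ~ vongozob — Zovata a corresponds to Hilenu o after a consonant, before a nasal.
Applying these to Zovata 'gepanleb':
  gepanleb → gefanleb   (p→f between vowels (before a back vowel))
  gefanleb → gefonleb   (a→o after a consonant, before a nasal)
So the Hilenu cognate is 'gefonleb'.

gefonleb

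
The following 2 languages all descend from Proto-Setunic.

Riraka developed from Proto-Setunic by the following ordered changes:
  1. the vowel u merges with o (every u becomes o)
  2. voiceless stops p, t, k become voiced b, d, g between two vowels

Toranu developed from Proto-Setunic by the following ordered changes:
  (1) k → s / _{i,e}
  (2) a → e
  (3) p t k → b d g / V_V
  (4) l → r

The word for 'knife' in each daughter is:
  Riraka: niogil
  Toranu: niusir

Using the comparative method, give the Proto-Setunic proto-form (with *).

Position 3: Riraka has o, Toranu has u. Toranu preserves u here (none of its changes turn any other segment into u), so the proto-segment is *u.
Position 6: Riraka has l, Toranu has r. Riraka preserves l here (none of its changes turn any other segment into l), so the proto-segment is *l.
Verify the candidate proto-form against each daughter:
Riraka: *niukil
  niukil → niokil   [vowel merger]
  niokil → niogil   [intervocalic voicing]
  giving Riraka niogil.
Toranu: *niukil
  niukil → niusil   [palatalisation]
  niusil (rule 2 does not apply)
  niusil (rule 3 does not apply)
  niusil → niusir   [unconditioned shift]
  giving Toranu niusir.
No other proto-form is consistent with every reflex, so the reconstruction is *niukil.

*niukil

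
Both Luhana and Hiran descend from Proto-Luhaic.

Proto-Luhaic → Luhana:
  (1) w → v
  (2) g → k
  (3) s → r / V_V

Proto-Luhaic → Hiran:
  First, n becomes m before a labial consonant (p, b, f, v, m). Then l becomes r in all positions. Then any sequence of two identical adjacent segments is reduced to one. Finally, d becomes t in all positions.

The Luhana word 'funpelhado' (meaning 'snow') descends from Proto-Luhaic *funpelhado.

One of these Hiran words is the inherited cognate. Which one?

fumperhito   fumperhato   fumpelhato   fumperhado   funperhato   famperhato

fumperhato

Hiran: *funpelhado
  funpelhado → fumpelhado   [nasal place assimilation]
  fumpelhado → fumperhado   [unconditioned shift]
  fumperhado (rule 3 does not apply)
  fumperhado → fumperhato   [unconditioned shift]
  giving Hiran fumperhato.
Only 'fumperhato' matches the regular Hiran development of *funpelhado.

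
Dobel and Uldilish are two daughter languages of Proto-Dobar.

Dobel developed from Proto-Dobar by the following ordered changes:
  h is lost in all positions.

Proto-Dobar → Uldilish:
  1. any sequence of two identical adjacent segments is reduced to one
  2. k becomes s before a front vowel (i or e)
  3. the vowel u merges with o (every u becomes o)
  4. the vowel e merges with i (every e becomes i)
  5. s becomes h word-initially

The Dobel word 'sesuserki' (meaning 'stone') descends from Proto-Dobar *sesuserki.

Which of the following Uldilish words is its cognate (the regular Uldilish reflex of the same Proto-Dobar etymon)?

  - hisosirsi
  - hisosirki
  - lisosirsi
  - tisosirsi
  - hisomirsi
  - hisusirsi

hisosirsi

Uldilish: *sesuserki
  sesuserki (rule 1 does not apply)
  sesuserki → sesusersi   [palatalisation]
  sesusersi → sesosersi   [vowel merger]
  sesosersi → sisosirsi   [vowel merger]
  sisosirsi → hisosirsi   [debuccalisation]
  giving Uldilish hisosirsi.
Only 'hisosirsi' matches the regular Uldilish development of *sesuserki.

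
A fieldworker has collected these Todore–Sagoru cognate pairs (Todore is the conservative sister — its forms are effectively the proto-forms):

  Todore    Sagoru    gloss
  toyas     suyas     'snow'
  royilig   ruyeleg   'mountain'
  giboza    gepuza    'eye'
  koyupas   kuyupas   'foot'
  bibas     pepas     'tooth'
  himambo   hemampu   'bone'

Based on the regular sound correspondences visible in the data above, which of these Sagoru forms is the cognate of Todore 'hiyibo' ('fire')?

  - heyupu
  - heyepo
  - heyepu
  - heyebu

royilig ~ ruyeleg — Todore i corresponds to Sagoru e after a consonant, before a consonant other than r, m, n, p, b, f, v.
giboza ~ gepuza, bibas ~ pepas — Todore i corresponds to Sagoru e after a consonant, before a labial obstruent.
giboza ~ gepuza — Todore b corresponds to Sagoru p between vowels (before a back vowel).
himambo ~ hemampu — Todore o corresponds to Sagoru u word-finally.
Applying these to Todore 'hiyibo':
  hiyibo → heyibo   (i→e after a consonant, before a consonant other than r, m, n, p, b, f, v)
  heyibo → heyebo   (i→e after a consonant, before a labial obstruent)
  heyebo → heyepo   (b→p between vowels (before a back vowel))
  heyepo → heyepu   (o→u word-finally)
So the Sagoru cognate is 'heyepu'.

heyepu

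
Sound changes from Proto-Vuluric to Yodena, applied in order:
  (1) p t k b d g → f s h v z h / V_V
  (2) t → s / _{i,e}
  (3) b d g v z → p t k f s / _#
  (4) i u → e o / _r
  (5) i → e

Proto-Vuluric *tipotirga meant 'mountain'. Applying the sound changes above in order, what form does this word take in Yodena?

sefoserga

Yodena: *tipotirga
  tipotirga → tifosirga   [intervocalic lenition]
  tifosirga → sifosirga   [palatalisation]
  sifosirga (rule 3 does not apply)
  sifosirga → sifoserga   [pre-rhotic lowering]
  sifoserga → sefoserga   [vowel merger]
  giving Yodena sefoserga.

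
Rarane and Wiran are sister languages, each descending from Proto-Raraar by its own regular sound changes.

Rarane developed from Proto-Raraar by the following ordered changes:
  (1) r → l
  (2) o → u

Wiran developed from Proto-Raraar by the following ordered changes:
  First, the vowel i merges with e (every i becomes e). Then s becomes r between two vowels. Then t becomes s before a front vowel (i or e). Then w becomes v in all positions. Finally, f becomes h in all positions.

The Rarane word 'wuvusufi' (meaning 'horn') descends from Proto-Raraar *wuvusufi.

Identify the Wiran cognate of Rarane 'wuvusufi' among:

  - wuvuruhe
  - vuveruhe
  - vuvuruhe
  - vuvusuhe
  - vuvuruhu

Wiran: *wuvusufi
  wuvusufi → wuvusufe   [vowel merger]
  wuvusufe → wuvurufe   [rhotacism]
  wuvurufe (rule 3 does not apply)
  wuvurufe → vuvurufe   [unconditioned shift]
  vuvurufe → vuvuruhe   [unconditioned shift]
  giving Wiran vuvuruhe.

vuvuruhe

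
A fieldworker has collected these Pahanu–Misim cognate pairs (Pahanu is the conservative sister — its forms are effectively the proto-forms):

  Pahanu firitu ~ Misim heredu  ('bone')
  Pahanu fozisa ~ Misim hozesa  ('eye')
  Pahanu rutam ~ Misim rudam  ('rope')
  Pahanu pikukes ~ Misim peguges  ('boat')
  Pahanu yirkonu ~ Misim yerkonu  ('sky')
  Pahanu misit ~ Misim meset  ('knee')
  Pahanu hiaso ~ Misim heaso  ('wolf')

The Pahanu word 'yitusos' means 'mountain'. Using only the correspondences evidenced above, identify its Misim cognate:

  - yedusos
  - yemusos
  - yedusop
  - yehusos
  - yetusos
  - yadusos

firitu ~ heredu, fozisa ~ hozesa — Pahanu i corresponds to Misim e after a consonant, before a consonant other than r, m, n, p, b, f, v.
firitu ~ heredu — Pahanu t corresponds to Misim d between vowels (before a back vowel).
Applying these to Pahanu 'yitusos':
  yitusos → yetusos   (i→e after a consonant, before a consonant other than r, m, n, p, b, f, v)
  yetusos → yedusos   (t→d between vowels (before a back vowel))
So the Misim cognate is 'yedusos'.

yedusos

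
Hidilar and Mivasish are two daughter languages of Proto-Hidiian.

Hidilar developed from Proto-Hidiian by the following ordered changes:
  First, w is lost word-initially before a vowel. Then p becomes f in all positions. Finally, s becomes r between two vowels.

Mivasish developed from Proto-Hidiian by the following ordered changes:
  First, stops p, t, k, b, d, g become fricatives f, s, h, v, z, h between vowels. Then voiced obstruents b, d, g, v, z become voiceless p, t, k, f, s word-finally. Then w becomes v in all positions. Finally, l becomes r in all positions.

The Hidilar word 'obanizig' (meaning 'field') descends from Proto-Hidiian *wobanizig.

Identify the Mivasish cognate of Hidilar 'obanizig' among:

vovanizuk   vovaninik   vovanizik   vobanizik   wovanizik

Mivasish: start from *wobanizig.
  rule 1 (intervocalic lenition): wobanizig → wovanizig
  rule 2 (final devoicing): wovanizig → wovanizik
  rule 3 (unconditioned shift): wovanizik → vovanizik
  rule 4: no change — vovanizik
  ⇒ Mivasish vovanizik
Only 'vovanizik' matches the regular Mivasish development of *wobanizig.

vovanizik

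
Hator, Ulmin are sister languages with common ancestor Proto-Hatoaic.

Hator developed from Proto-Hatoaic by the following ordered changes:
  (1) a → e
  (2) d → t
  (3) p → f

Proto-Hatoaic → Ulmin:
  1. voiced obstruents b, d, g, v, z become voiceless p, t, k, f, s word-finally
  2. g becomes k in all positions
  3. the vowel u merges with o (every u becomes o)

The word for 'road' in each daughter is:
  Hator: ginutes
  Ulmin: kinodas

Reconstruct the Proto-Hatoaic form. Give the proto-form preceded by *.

Position 6: Hator has e, Ulmin has a. Ulmin preserves a here (none of its changes turn any other segment into a), so the proto-segment is *a.
Position 5: Hator has t, Ulmin has d. Ulmin preserves d here (none of its changes turn any other segment into d), so the proto-segment is *d.
Position 4: Hator has u, Ulmin has o. Hator preserves u here (none of its changes turn any other segment into u), so the proto-segment is *u.
Verify the candidate proto-form against each daughter:
Hator: start from *ginudas.
  rule 1 (vowel merger): ginudas → ginudes
  rule 2 (unconditioned shift): ginudes → ginutes
  rule 3: no change — ginutes
  ⇒ Hator ginutes
Ulmin: *ginudas
  ginudas (rule 1 does not apply)
  ginudas → kinudas   [unconditioned shift]
  kinudas → kinodas   [vowel merger]
  giving Ulmin kinodas.
*ginudas is the unique common source.

*ginudas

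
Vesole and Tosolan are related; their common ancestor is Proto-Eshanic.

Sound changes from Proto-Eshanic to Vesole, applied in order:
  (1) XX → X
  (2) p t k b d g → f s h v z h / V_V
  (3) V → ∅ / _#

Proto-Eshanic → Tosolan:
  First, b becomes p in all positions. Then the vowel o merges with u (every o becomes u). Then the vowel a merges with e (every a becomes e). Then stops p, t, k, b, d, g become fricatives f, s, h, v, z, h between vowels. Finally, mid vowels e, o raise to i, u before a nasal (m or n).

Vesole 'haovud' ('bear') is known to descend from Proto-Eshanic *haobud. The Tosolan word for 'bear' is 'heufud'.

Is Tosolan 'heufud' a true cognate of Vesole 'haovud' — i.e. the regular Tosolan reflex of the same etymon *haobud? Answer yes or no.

yes

Derive the expected Tosolan reflex of *haobud:
Tosolan: *haobud > haopud > haupud > heupud > heufud  (by unconditioned shift, vowel merger, vowel merger, intervocalic lenition)
Tosolan 'heufud' matches the regular reflex exactly, so the pair is cognate.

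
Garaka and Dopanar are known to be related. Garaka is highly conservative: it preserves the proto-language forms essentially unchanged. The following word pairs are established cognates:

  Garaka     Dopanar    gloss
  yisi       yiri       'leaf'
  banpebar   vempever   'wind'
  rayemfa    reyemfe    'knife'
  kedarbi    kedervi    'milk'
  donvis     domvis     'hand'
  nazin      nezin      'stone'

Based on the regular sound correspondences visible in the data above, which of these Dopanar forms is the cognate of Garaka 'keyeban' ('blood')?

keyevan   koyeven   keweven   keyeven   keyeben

keyeven

banpebar ~ vempever — Garaka b corresponds to Dopanar v between vowels (before a back vowel).
banpebar ~ vempever — Garaka a corresponds to Dopanar e after a consonant, before a nasal.
Applying these to Garaka 'keyeban':
  keyeban → keyevan   (b→v between vowels (before a back vowel))
  keyevan → keyeven   (a→e after a consonant, before a nasal)
So the Dopanar cognate is 'keyeven'.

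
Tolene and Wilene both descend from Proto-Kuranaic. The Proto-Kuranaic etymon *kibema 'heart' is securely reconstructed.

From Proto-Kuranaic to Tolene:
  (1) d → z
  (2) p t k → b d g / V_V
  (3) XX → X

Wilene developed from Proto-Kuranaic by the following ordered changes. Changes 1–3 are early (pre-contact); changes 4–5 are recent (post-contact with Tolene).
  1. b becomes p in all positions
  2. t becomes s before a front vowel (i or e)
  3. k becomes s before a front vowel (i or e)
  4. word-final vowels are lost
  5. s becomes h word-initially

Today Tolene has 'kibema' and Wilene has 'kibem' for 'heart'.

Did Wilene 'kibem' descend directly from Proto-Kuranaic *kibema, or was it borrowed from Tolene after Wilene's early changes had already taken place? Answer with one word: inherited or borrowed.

If inherited, *kibema would pass through all of Wilene's changes:
Wilene: *kibema > kipema > sipema > sipem > hipem  (by unconditioned shift, palatalisation, apocope, debuccalisation)
If borrowed from Tolene 'kibema' after the early changes, it would undergo only the recent ones:
  rule 4 (apocope): kibema → kibem
  rule 5 (debuccalisation): no change (kibem)
  ⇒ as a loan: kibem
Wilene 'kibem' matches the loan outcome 'kibem', not the inherited 'hipem' — it skipped the early Wilene changes, so it was borrowed from Tolene.

borrowed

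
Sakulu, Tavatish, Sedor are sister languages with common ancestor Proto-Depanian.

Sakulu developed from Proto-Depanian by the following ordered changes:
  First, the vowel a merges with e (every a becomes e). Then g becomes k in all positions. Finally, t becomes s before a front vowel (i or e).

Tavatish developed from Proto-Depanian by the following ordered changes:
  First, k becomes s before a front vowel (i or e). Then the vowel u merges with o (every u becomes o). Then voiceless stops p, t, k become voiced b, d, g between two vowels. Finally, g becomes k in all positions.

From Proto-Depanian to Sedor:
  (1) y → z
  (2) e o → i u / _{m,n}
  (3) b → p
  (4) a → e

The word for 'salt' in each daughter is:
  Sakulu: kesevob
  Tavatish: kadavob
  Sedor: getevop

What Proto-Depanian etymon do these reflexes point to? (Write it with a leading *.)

*gatavob

Position 4: Sakulu has e, Tavatish has a, Sedor has e. Tavatish preserves a here (none of its changes turn any other segment into a), so the proto-segment is *a.
Position 7: Sakulu has b, Tavatish has b, Sedor has p. Sakulu preserves b here (none of its changes turn any other segment into b), so the proto-segment is *b.
Position 1: Sakulu has k, Tavatish has k, Sedor has g. Sedor preserves g here (none of its changes turn any other segment into g), so the proto-segment is *g.
This points to *gatavob. Verify forward in each daughter:
Sakulu: *gatavob > getevob > ketevob > kesevob  (by vowel merger, unconditioned shift, palatalisation)
Tavatish: start from *gatavob.
  rule 1: no change — gatavob
  rule 2: no change — gatavob
  rule 3 (intervocalic voicing): gatavob → gadavob
  rule 4 (unconditioned shift): gadavob → kadavob
  ⇒ Tavatish kadavob
Sedor: *gatavob > gatavop > getevop  (by unconditioned shift, vowel merger)
No other proto-form is consistent with every reflex, so the reconstruction is *gatavob.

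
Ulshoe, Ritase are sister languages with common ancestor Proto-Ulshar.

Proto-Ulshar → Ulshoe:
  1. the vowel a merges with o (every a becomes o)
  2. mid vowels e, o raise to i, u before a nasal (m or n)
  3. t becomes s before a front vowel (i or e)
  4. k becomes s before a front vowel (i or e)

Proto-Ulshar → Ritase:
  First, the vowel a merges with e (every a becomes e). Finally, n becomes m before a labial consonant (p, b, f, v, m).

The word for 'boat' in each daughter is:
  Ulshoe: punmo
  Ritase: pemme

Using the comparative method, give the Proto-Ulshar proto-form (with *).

Position 2: Ulshoe has u, Ritase has e. Taking the neighbouring segments as reconstructed: Ulshoe u could go back to *a or *o or *u; Ritase e could go back to *a or *e — the one source consistent with every daughter is *a.
Position 5: Ulshoe has o, Ritase has e. Taking the neighbouring segments as reconstructed: Ulshoe o could go back to *a or *o; Ritase e could go back to *a or *e — the one source consistent with every daughter is *a.
Position 3: Ulshoe has n, Ritase has m. Ulshoe preserves n here (none of its changes turn any other segment into n), so the proto-segment is *n.
This points to *panma. Verify forward in each daughter:
Ulshoe: *panma
  panma → ponmo   [vowel merger]
  ponmo → punmo   [pre-nasal raising]
  punmo (rule 3 does not apply)
  punmo (rule 4 does not apply)
  giving Ulshoe punmo.
Ritase: start from *panma.
  rule 1 (vowel merger): panma → penme
  rule 2 (nasal place assimilation): penme → pemme
  ⇒ Ritase pemme
*panma is the unique common source.

*panma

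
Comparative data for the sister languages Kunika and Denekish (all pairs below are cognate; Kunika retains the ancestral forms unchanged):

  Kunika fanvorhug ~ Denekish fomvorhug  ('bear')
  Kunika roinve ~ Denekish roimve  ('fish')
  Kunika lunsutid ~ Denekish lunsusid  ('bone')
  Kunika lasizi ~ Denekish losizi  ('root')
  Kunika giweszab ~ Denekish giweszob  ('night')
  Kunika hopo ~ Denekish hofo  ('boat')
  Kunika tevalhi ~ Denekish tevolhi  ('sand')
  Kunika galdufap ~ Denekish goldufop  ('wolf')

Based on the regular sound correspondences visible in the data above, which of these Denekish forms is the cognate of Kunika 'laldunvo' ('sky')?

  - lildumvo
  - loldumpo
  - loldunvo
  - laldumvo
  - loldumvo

lasizi ~ losizi, tevalhi ~ tevolhi — Kunika a corresponds to Denekish o after a consonant, before a consonant other than r, m, n, p, b, f, v.
fanvorhug ~ fomvorhug, roinve ~ roimve — Kunika n corresponds to Denekish m after a vowel, before a labial obstruent.
Applying these to Kunika 'laldunvo':
  laldunvo → loldunvo   (a→o after a consonant, before a consonant other than r, m, n, p, b, f, v)
  loldunvo → loldumvo   (n→m after a vowel, before a labial obstruent)
So the Denekish cognate is 'loldumvo'.

loldumvo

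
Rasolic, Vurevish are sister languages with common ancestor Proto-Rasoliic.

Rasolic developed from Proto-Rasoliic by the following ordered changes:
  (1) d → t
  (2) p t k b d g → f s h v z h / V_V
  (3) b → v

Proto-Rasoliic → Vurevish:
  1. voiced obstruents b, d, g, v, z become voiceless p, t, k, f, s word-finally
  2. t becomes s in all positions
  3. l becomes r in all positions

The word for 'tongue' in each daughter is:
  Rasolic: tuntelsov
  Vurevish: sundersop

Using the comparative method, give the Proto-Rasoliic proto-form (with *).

Position 4: Rasolic has t, Vurevish has d. Vurevish preserves d here (none of its changes turn any other segment into d), so the proto-segment is *d.
Position 9: Rasolic has v, Vurevish has p. Taking the neighbouring segments as reconstructed: Rasolic v could go back to *b or *v; Vurevish p could go back to *p or *b — the one source consistent with every daughter is *b.
Position 6: Rasolic has l, Vurevish has r. Rasolic preserves l here (none of its changes turn any other segment into l), so the proto-segment is *l.
Verify the candidate proto-form against each daughter:
Rasolic: *tundelsob > tuntelsob > tuntelsov  (by unconditioned shift, unconditioned shift)
Vurevish: start from *tundelsob.
  rule 1 (final devoicing): tundelsob → tundelsop
  rule 2 (unconditioned shift): tundelsop → sundelsop
  rule 3 (unconditioned shift): sundelsop → sundersop
  ⇒ Vurevish sundersop
*tundelsob is the unique common source.

*tundelsob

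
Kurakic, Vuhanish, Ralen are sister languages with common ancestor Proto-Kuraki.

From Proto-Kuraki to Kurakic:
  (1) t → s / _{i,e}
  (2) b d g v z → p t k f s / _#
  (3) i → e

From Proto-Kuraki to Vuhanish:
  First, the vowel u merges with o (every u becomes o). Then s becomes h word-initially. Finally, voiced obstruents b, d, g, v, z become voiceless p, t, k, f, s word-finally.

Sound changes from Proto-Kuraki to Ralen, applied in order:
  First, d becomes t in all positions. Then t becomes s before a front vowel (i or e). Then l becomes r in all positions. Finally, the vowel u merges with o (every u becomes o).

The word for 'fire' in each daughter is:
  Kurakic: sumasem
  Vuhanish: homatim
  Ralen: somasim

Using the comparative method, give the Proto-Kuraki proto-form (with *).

Position 2: Kurakic has u, Vuhanish has o, Ralen has o. Kurakic preserves u here (none of its changes turn any other segment into u), so the proto-segment is *u.
Position 5: Kurakic has s, Vuhanish has t, Ralen has s. Taking the neighbouring segments as reconstructed: Kurakic s could go back to *t or *s; Vuhanish t can only go back to *t; Ralen s could go back to *t or *d or *s — the one source consistent with every daughter is *t.
Position 6: Kurakic has e, Vuhanish has i, Ralen has i. Vuhanish preserves i here (none of its changes turn any other segment into i), so the proto-segment is *i.
Verify the candidate proto-form against each daughter:
Kurakic: *sumatim
  sumatim → sumasim   [palatalisation]
  sumasim (rule 2 does not apply)
  sumasim → sumasem   [vowel merger]
  giving Kurakic sumasem.
Vuhanish: *sumatim > somatim > homatim  (by vowel merger, debuccalisation)
Ralen: *sumatim > sumasim > somasim  (by palatalisation, vowel merger)
No other proto-form is consistent with every reflex, so the reconstruction is *sumatim.

*sumatim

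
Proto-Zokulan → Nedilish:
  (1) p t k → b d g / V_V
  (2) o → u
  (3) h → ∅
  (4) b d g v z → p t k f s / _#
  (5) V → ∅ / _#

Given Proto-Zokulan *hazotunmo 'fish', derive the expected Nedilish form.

azudunm

Nedilish: *hazotunmo > hazodunmo > hazudunmu > azudunmu > azudunm  (by intervocalic voicing, vowel merger, h-loss, apocope)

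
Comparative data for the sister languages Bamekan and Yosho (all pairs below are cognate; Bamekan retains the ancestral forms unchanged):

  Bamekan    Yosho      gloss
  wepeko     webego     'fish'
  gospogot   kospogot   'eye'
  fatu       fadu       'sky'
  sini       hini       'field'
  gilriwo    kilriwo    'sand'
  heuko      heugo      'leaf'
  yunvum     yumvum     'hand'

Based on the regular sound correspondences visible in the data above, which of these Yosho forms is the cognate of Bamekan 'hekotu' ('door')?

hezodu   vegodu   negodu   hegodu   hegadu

hegodu

wepeko ~ webego, heuko ~ heugo — Bamekan k corresponds to Yosho g between vowels (before a back vowel).
fatu ~ fadu — Bamekan t corresponds to Yosho d between vowels (before a back vowel).
Applying these to Bamekan 'hekotu':
  hekotu → hegotu   (k→g between vowels (before a back vowel))
  hegotu → hegodu   (t→d between vowels (before a back vowel))
So the Yosho cognate is 'hegodu'.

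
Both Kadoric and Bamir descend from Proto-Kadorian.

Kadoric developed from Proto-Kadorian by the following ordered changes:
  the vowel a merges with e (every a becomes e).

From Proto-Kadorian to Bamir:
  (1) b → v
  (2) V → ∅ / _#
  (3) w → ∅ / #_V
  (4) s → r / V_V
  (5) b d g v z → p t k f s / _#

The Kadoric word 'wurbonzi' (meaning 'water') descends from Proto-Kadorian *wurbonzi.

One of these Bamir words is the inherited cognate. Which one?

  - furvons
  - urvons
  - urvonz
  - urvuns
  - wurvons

urvons

Bamir: *wurbonzi > wurvonzi > wurvonz > urvonz > urvons  (by unconditioned shift, apocope, glide loss, final devoicing)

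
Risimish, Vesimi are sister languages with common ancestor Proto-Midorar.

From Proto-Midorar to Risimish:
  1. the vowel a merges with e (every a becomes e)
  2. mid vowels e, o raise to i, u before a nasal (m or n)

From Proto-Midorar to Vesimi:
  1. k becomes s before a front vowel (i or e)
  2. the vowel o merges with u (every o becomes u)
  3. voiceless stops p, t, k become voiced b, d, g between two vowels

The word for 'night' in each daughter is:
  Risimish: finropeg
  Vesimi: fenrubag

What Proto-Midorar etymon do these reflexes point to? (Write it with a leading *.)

*fenropag

Position 5: Risimish has o, Vesimi has u. Risimish preserves o here (none of its changes turn any other segment into o), so the proto-segment is *o.
Position 7: Risimish has e, Vesimi has a. Vesimi preserves a here (none of its changes turn any other segment into a), so the proto-segment is *a.
Verify the candidate proto-form against each daughter:
Risimish: *fenropag
  fenropag → fenropeg   [vowel merger]
  fenropeg → finropeg   [pre-nasal raising]
  giving Risimish finropeg.
Vesimi: *fenropag
  fenropag (rule 1 does not apply)
  fenropag → fenrupag   [vowel merger]
  fenrupag → fenrubag   [intervocalic voicing]
  giving Vesimi fenrubag.
No other proto-form is consistent with every reflex, so the reconstruction is *fenropag.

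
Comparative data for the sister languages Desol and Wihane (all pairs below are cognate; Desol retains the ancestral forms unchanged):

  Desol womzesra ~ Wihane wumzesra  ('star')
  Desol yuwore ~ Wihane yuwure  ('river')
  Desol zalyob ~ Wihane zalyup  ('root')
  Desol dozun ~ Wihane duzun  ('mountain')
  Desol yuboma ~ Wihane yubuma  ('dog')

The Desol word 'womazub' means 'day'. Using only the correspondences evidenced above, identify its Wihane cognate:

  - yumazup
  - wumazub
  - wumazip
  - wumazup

wumazup

womzesra ~ wumzesra, yuboma ~ yubuma — Desol o corresponds to Wihane u after a consonant, before a nasal.
zalyob ~ zalyup — Desol b corresponds to Wihane p word-finally.
Applying these to Desol 'womazub':
  womazub → wumazub   (o→u after a consonant, before a nasal)
  wumazub → wumazup   (b→p word-finally)
So the Wihane cognate is 'wumazup'.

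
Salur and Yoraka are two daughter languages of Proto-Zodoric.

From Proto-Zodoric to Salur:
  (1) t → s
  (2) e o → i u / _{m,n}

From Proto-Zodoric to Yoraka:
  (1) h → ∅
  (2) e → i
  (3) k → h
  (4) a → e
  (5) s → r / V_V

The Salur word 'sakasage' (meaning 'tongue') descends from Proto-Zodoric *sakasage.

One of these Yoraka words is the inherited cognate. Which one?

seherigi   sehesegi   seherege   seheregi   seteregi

seheregi

Yoraka: start from *sakasage.
  rule 1: no change — sakasage
  rule 2 (vowel merger): sakasage → sakasagi
  rule 3 (unconditioned shift): sakasagi → sahasagi
  rule 4 (vowel merger): sahasagi → sehesegi
  rule 5 (rhotacism): sehesegi → seheregi
  ⇒ Yoraka seheregi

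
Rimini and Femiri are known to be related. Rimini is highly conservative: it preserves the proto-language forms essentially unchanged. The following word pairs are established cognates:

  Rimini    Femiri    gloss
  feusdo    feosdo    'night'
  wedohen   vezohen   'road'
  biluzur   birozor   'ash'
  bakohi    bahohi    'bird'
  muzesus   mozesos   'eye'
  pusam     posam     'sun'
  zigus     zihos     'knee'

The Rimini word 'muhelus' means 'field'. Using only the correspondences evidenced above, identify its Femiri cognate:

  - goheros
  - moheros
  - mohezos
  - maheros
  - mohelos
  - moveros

moheros

biluzur ~ birozor, muzesus ~ mozesos — Rimini u corresponds to Femiri o after a consonant, before a consonant other than r, m, n, p, b, f, v.
biluzur ~ birozor — Rimini l corresponds to Femiri r between vowels (before a back vowel).
Applying these to Rimini 'muhelus':
  muhelus → mohelus   (u→o after a consonant, before a consonant other than r, m, n, p, b, f, v)
  mohelus → moherus   (l→r between vowels (before a back vowel))
  moherus → moheros   (u→o after a consonant, before a consonant other than r, m, n, p, b, f, v)
So the Femiri cognate is 'moheros'.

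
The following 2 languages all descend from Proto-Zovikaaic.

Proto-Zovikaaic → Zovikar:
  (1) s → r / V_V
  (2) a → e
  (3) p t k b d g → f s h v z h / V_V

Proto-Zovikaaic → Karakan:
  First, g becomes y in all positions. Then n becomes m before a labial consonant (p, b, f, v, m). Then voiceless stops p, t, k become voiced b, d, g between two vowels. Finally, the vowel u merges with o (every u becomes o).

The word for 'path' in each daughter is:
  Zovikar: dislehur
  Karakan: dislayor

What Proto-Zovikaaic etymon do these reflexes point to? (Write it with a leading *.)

Position 7: Zovikar has u, Karakan has o. Zovikar preserves u here (none of its changes turn any other segment into u), so the proto-segment is *u.
Position 6: Zovikar has h, Karakan has y. Taking the neighbouring segments as reconstructed: Zovikar h could go back to *k or *g or *h; Karakan y could go back to *g or *y — the one source consistent with every daughter is *g.
Verify the candidate proto-form against each daughter:
Zovikar: *dislagur > dislegur > dislehur  (by vowel merger, intervocalic lenition)
Karakan: *dislagur
  dislagur → dislayur   [unconditioned shift]
  dislayur (rule 2 does not apply)
  dislayur (rule 3 does not apply)
  dislayur → dislayor   [vowel merger]
  giving Karakan dislayor.
No other proto-form is consistent with every reflex, so the reconstruction is *dislagur.

*dislagur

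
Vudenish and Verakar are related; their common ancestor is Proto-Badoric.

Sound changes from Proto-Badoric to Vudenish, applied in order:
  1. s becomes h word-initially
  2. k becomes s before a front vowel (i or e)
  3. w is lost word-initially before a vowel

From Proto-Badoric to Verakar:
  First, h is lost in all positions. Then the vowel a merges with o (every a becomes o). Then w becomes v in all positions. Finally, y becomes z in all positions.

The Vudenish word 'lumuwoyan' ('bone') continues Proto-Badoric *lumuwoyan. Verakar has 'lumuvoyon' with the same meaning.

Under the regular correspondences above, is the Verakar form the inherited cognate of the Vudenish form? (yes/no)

Derive the expected Verakar reflex of *lumuwoyan:
Verakar: start from *lumuwoyan.
  rule 1: no change — lumuwoyan
  rule 2 (vowel merger): lumuwoyan → lumuwoyon
  rule 3 (unconditioned shift): lumuwoyon → lumuvoyon
  rule 4 (unconditioned shift): lumuvoyon → lumuvozon
  ⇒ Verakar lumuvozon
The regular Verakar reflex would be 'lumuvozon', but the attested form is 'lumuvoyon'. The correspondence is irregular, so they are not cognates (the Verakar form has a different source).

no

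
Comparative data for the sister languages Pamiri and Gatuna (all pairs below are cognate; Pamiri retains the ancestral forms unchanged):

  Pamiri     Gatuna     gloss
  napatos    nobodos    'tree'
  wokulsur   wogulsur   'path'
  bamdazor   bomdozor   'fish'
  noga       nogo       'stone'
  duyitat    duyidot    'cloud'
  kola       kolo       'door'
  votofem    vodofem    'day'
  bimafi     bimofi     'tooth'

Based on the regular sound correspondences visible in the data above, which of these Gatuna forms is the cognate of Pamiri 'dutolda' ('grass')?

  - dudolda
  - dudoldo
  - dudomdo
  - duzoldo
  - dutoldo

napatos ~ nobodos, votofem ~ vodofem — Pamiri t corresponds to Gatuna d between vowels (before a back vowel).
noga ~ nogo, kola ~ kolo — Pamiri a corresponds to Gatuna o word-finally.
Applying these to Pamiri 'dutolda':
  dutolda → dudolda   (t→d between vowels (before a back vowel))
  dudolda → dudoldo   (a→o word-finally)
So the Gatuna cognate is 'dudoldo'.

dudoldo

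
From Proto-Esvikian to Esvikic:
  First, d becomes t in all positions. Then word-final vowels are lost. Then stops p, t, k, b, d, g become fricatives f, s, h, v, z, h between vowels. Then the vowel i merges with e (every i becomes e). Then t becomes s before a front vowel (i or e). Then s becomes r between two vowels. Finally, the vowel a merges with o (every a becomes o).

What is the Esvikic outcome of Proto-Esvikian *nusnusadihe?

nusnuroreh

Esvikic: *nusnusadihe
  nusnusadihe → nusnusatihe   [unconditioned shift]
  nusnusatihe → nusnusatih   [apocope]
  nusnusatih → nusnusasih   [intervocalic lenition]
  nusnusasih → nusnusaseh   [vowel merger]
  nusnusaseh (rule 5 does not apply)
  nusnusaseh → nusnurareh   [rhotacism]
  nusnurareh → nusnuroreh   [vowel merger]
  giving Esvikic nusnuroreh.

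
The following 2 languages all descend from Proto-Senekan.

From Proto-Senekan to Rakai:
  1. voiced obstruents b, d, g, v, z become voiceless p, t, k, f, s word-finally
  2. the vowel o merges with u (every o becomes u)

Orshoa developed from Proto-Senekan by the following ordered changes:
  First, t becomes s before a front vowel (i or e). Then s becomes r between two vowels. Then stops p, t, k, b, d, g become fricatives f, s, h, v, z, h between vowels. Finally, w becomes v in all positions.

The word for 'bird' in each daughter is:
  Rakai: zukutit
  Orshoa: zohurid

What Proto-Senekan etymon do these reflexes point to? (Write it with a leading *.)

Position 7: Rakai has t, Orshoa has d. Orshoa preserves d here (none of its changes turn any other segment into d), so the proto-segment is *d.
Position 3: Rakai has k, Orshoa has h. Taking the neighbouring segments as reconstructed: Rakai k can only go back to *k; Orshoa h could go back to *k or *g or *h — the one source consistent with every daughter is *k.
Position 5: Rakai has t, Orshoa has r. Taking the neighbouring segments as reconstructed: Rakai t can only go back to *t; Orshoa r could go back to *t or *s or *r — the one source consistent with every daughter is *t.
Continuing position by position gives *zokutid; check it forward:
Rakai: start from *zokutid.
  rule 1 (final devoicing): zokutid → zokutit
  rule 2 (vowel merger): zokutit → zukutit
  ⇒ Rakai zukutit
Orshoa: *zokutid > zokusid > zokurid > zohurid  (by palatalisation, rhotacism, intervocalic lenition)
Only *zokutid yields all of Rakai zukutit, Orshoa zohurid.

*zokutid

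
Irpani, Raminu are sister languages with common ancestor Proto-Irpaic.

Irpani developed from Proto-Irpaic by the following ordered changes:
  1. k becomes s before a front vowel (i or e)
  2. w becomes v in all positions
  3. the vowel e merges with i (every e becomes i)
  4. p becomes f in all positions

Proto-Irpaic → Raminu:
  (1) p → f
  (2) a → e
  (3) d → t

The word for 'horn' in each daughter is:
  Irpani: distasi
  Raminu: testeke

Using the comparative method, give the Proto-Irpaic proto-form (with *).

*destake

Position 7: Irpani has i, Raminu has e. Taking the neighbouring segments as reconstructed: Irpani i could go back to *e or *i; Raminu e could go back to *a or *e — the one source consistent with every daughter is *e.
Position 6: Irpani has s, Raminu has k. Raminu preserves k here (none of its changes turn any other segment into k), so the proto-segment is *k.
Verify the candidate proto-form against each daughter:
Irpani: *destake > destase > distasi  (by palatalisation, vowel merger)
Raminu: start from *destake.
  rule 1: no change — destake
  rule 2 (vowel merger): destake → desteke
  rule 3 (unconditioned shift): desteke → testeke
  ⇒ Raminu testeke
No other proto-form is consistent with every reflex, so the reconstruction is *destake.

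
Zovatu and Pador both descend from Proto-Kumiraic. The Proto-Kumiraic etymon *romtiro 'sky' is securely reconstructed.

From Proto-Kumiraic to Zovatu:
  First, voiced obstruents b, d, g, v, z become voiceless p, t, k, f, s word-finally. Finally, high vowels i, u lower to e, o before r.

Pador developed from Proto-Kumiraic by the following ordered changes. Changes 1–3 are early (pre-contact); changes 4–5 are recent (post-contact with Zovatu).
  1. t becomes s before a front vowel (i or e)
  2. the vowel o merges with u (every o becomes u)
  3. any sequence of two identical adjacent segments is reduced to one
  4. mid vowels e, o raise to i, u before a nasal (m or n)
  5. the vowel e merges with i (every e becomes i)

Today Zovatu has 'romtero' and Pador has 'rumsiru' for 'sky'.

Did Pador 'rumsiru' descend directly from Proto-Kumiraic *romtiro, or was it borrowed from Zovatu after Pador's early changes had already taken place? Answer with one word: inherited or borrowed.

If inherited, *romtiro would pass through all of Pador's changes:
Pador: *romtiro
  romtiro → romsiro   [palatalisation]
  romsiro → rumsiru   [vowel merger]
  rumsiru (rule 3 does not apply)
  rumsiru (rule 4 does not apply)
  rumsiru (rule 5 does not apply)
  giving Pador rumsiru.
If borrowed from Zovatu 'romtero' after the early changes, it would undergo only the recent ones:
  rule 4 (pre-nasal raising): romtero → rumtero
  rule 5 (vowel merger): rumtero → rumtiro
  ⇒ as a loan: rumtiro
Pador 'rumsiru' matches the inherited outcome exactly, so it is an inherited cognate, not a loan.

inherited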